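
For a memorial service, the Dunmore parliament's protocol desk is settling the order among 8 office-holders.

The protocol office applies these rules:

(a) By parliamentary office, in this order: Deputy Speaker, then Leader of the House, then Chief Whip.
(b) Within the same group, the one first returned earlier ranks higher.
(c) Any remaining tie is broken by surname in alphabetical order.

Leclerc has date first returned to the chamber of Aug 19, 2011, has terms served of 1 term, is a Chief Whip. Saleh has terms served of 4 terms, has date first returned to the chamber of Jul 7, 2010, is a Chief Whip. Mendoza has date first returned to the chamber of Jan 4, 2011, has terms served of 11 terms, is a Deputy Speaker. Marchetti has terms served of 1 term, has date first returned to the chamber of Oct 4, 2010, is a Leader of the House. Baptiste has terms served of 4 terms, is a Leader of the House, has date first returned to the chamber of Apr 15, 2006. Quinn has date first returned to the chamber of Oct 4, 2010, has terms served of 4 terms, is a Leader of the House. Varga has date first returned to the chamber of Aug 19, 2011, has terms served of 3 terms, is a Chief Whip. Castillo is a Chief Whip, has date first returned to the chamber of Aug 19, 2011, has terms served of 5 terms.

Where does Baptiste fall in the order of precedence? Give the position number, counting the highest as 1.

By parliamentary office: Mendoza (Deputy Speaker); then Baptiste, Marchetti and Quinn (Leader of the House); then Saleh, Castillo, Leclerc and Varga (Chief Whip).
Among Baptiste, Marchetti and Quinn, by date first returned to the chamber (earlier first): Baptiste (Apr 15, 2006) before Marchetti and Quinn (Oct 4, 2010).
Among Marchetti and Quinn, alphabetically by surname: Marchetti before Quinn.
Among Saleh, Castillo, Leclerc and Varga, by date first returned to the chamber (earlier first): Saleh (Jul 7, 2010) before Castillo, Leclerc and Varga (Aug 19, 2011).
Among Castillo, Leclerc and Varga, alphabetically by surname: Castillo before Leclerc before Varga.
Order: Mendoza, Baptiste, Marchetti, Quinn, Saleh, Castillo, Leclerc, Varga. So position 2.

2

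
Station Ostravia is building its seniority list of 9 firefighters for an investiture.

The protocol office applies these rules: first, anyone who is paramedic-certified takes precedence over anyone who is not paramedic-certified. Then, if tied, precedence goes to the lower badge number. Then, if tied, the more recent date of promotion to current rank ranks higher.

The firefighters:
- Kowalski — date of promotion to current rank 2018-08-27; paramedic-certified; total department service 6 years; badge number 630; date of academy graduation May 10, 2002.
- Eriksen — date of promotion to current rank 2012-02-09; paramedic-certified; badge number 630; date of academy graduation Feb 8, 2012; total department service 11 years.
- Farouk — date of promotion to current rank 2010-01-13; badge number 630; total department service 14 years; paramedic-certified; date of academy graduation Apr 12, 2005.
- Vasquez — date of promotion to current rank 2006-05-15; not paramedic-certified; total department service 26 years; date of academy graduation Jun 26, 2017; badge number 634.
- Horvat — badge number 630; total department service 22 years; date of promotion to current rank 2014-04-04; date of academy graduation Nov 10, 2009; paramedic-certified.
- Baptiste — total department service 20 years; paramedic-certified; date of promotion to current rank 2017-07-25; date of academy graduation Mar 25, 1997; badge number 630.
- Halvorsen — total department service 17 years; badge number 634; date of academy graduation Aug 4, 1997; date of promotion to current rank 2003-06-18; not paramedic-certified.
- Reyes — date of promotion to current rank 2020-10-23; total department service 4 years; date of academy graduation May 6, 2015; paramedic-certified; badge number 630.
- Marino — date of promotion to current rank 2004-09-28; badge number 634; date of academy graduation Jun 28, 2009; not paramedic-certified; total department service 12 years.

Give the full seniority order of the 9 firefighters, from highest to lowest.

By the first rule: Reyes, Kowalski, Baptiste, Horvat, Eriksen and Farouk (each paramedic-certified); then Vasquez, Marino and Halvorsen (each not paramedic-certified).
Reyes, Kowalski, Baptiste, Horvat, Eriksen and Farouk all have badge number 630, so the next rule applies.
Among Reyes, Kowalski, Baptiste, Horvat, Eriksen and Farouk, by date of promotion to current rank (later first): Reyes (2020-10-23) before Kowalski (2018-08-27) before Baptiste (2017-07-25) before Horvat (2014-04-04) before Eriksen (2012-02-09) before Farouk (2010-01-13).
Vasquez, Marino and Halvorsen all have badge number 634, so the next rule applies.
Among Vasquez, Marino and Halvorsen, by date of promotion to current rank (later first): Vasquez (2006-05-15) before Marino (2004-09-28) before Halvorsen (2003-06-18).
Full order: Reyes, Kowalski, Baptiste, Horvat, Eriksen, Farouk, Vasquez, Marino, Halvorsen.

Reyes, Kowalski, Baptiste, Horvat, Eriksen, Farouk, Vasquez, Marino, Halvorsen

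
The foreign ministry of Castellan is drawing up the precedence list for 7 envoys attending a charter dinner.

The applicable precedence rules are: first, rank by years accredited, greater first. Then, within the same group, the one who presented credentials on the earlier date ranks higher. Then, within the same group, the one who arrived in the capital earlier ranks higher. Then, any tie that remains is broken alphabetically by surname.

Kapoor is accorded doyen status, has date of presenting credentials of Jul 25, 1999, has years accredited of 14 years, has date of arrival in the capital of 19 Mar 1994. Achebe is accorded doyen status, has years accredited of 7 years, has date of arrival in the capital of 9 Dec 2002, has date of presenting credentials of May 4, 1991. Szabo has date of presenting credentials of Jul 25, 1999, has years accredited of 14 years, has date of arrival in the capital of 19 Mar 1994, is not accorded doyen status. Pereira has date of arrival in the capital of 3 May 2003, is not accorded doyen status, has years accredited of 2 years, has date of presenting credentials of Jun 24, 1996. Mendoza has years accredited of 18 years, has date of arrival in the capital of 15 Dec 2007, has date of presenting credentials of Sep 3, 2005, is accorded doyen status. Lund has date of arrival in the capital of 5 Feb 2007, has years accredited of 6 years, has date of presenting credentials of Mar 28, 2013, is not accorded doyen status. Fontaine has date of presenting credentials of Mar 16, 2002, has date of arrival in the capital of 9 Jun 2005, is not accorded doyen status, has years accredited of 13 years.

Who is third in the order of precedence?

By years accredited (higher first): Mendoza (18 years); then Kapoor and Szabo (both 14 years); then Fontaine (13 years); then Achebe (7 years); then Lund (6 years); then Pereira (2 years).
Kapoor and Szabo both have date of presenting credentials Jul 25, 1999, so the next rule applies.
Kapoor and Szabo both have date of arrival in the capital 19 Mar 1994, so the next rule applies.
Among Kapoor and Szabo, alphabetically by surname: Kapoor before Szabo.
Order: Mendoza, Kapoor, Szabo, Fontaine, Achebe, Lund, Pereira.

Szabo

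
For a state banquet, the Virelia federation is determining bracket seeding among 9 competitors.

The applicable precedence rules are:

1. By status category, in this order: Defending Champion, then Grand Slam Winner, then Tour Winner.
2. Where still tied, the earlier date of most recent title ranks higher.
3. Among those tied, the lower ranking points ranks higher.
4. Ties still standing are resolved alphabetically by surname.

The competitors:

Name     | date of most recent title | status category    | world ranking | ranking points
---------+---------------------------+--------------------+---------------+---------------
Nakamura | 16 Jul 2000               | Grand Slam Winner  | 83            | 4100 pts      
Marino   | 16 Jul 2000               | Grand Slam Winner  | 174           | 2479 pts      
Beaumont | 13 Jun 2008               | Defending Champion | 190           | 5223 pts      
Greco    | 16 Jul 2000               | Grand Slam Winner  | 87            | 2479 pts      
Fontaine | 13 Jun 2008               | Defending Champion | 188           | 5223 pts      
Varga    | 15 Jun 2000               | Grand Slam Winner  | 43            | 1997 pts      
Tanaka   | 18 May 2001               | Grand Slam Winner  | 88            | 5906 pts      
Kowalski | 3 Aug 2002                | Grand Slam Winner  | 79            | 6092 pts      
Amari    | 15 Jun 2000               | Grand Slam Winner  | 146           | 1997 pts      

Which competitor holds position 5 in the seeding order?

Greco

By status category: Beaumont and Fontaine (Defending Champion); then Amari, Varga, Greco, Marino, Nakamura, Tanaka and Kowalski (Grand Slam Winner).
Beaumont and Fontaine both have date of most recent title 13 Jun 2008, so the next rule applies.
Beaumont and Fontaine both have ranking points 5223 pts, so the next rule applies.
Among Beaumont and Fontaine, alphabetically by surname: Beaumont before Fontaine.
Among Amari, Varga, Greco, Marino, Nakamura, Tanaka and Kowalski, by date of most recent title (earlier first): Amari and Varga (15 Jun 2000) before Greco, Marino and Nakamura (16 Jul 2000) before Tanaka (18 May 2001) before Kowalski (3 Aug 2002).
Amari and Varga both have ranking points 1997 pts, so the next rule applies.
Among Amari and Varga, alphabetically by surname: Amari before Varga.
Among Greco, Marino and Nakamura, by ranking points (lower first): Greco and Marino (2479 pts) before Nakamura (4100 pts).
Among Greco and Marino, alphabetically by surname: Greco before Marino.
Order: Beaumont, Fontaine, Amari, Varga, Greco, Marino, Nakamura, Tanaka, Kowalski.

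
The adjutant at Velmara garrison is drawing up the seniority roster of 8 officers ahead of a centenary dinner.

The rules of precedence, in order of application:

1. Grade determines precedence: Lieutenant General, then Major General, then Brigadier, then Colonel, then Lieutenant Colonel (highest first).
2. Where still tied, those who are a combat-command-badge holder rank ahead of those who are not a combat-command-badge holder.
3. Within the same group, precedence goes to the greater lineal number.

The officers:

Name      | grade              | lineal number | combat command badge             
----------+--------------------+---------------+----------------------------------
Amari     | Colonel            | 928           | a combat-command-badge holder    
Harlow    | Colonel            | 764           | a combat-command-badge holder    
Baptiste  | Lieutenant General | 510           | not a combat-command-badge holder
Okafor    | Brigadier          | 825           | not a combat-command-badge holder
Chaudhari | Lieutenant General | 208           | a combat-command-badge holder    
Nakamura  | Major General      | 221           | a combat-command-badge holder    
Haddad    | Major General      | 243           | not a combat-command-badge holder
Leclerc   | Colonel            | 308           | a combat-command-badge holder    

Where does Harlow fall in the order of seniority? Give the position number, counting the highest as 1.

7

By grade: Chaudhari and Baptiste (Lieutenant General); then Nakamura and Haddad (Major General); then Okafor (Brigadier); then Amari, Harlow and Leclerc (Colonel).
Among Chaudhari and Baptiste, a combat-command-badge holder before not a combat-command-badge holder: Chaudhari (a combat-command-badge holder) before Baptiste (not a combat-command-badge holder).
Among Nakamura and Haddad, a combat-command-badge holder before not a combat-command-badge holder: Nakamura (a combat-command-badge holder) before Haddad (not a combat-command-badge holder).
Amari, Harlow and Leclerc are each a combat-command-badge holder, so the next rule applies.
Among Amari, Harlow and Leclerc, by lineal number (higher first): Amari (928) before Harlow (764) before Leclerc (308).
Order: Chaudhari, Baptiste, Nakamura, Haddad, Okafor, Amari, Harlow, Leclerc. So position 7.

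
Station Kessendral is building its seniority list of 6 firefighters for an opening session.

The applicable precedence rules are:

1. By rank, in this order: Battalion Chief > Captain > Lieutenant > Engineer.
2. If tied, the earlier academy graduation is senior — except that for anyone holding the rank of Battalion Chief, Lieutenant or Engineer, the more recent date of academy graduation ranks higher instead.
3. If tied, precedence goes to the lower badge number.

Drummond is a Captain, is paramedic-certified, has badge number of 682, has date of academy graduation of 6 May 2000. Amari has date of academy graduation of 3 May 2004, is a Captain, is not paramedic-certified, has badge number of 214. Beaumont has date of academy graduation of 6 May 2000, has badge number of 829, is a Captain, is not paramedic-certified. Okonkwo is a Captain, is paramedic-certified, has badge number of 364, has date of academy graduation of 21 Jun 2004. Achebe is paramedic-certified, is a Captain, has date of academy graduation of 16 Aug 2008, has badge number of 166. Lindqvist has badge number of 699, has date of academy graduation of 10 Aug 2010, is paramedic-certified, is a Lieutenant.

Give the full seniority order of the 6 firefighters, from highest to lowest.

By rank: Drummond, Beaumont, Amari, Okonkwo and Achebe (Captain); then Lindqvist (Lieutenant).
Among Drummond, Beaumont, Amari, Okonkwo and Achebe, by date of academy graduation (earlier first): Drummond and Beaumont (6 May 2000) before Amari (3 May 2004) before Okonkwo (21 Jun 2004) before Achebe (16 Aug 2008).
Among Drummond and Beaumont, by badge number (lower first): Drummond (682) before Beaumont (829).
Full order: Drummond, Beaumont, Amari, Okonkwo, Achebe, Lindqvist.

Drummond, Beaumont, Amari, Okonkwo, Achebe, Lindqvist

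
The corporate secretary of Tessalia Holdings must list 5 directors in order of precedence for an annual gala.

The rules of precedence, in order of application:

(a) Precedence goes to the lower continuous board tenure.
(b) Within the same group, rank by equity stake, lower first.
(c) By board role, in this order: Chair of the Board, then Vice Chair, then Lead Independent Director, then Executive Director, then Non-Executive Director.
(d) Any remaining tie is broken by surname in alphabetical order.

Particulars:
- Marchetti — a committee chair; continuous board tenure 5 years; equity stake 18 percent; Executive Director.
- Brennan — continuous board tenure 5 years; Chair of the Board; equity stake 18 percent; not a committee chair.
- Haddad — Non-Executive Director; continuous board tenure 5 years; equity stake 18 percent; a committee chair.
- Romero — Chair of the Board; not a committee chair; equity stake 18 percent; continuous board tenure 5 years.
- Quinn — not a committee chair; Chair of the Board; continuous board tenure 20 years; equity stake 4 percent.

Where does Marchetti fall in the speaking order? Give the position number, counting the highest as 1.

By continuous board tenure (lower first): Brennan, Romero, Marchetti and Haddad (each 5 years); then Quinn (20 years).
Brennan, Romero, Marchetti and Haddad all have equity stake 18 percent, so the next rule applies.
Among Brennan, Romero, Marchetti and Haddad, by board role: Brennan and Romero (Chair of the Board) before Marchetti (Executive Director) before Haddad (Non-Executive Director).
Among Brennan and Romero, alphabetically by surname: Brennan before Romero.
Order: Brennan, Romero, Marchetti, Haddad, Quinn. So position 3.

3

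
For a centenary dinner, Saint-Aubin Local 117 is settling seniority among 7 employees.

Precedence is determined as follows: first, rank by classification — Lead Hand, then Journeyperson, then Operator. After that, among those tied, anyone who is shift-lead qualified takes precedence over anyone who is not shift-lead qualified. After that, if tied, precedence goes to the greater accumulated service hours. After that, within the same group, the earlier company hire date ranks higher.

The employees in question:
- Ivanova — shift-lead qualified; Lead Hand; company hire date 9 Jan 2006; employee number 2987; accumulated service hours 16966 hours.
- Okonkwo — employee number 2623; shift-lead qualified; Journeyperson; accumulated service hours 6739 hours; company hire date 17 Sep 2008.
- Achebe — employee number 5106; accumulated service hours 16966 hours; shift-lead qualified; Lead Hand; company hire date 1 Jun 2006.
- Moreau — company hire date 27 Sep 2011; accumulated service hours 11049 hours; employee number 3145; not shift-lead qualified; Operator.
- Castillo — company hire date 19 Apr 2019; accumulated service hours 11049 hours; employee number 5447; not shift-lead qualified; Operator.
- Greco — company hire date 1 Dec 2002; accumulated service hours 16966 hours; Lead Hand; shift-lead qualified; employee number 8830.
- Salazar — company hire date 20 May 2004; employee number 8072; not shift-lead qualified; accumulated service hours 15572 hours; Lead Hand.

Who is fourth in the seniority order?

By classification: Greco, Ivanova, Achebe and Salazar (Lead Hand); then Okonkwo (Journeyperson); then Moreau and Castillo (Operator).
Among Greco, Ivanova, Achebe and Salazar, shift-lead qualified before not shift-lead qualified: Greco, Ivanova and Achebe (shift-lead qualified) before Salazar (not shift-lead qualified).
Greco, Ivanova and Achebe all have accumulated service hours 16966 hours, so the next rule applies.
Among Greco, Ivanova and Achebe, by company hire date (earlier first): Greco (1 Dec 2002) before Ivanova (9 Jan 2006) before Achebe (1 Jun 2006).
Moreau and Castillo are each not shift-lead qualified, so the next rule applies.
Moreau and Castillo both have accumulated service hours 11049 hours, so the next rule applies.
Among Moreau and Castillo, by company hire date (earlier first): Moreau (27 Sep 2011) before Castillo (19 Apr 2019).
Order: Greco, Ivanova, Achebe, Salazar, Okonkwo, Moreau, Castillo.

Salazar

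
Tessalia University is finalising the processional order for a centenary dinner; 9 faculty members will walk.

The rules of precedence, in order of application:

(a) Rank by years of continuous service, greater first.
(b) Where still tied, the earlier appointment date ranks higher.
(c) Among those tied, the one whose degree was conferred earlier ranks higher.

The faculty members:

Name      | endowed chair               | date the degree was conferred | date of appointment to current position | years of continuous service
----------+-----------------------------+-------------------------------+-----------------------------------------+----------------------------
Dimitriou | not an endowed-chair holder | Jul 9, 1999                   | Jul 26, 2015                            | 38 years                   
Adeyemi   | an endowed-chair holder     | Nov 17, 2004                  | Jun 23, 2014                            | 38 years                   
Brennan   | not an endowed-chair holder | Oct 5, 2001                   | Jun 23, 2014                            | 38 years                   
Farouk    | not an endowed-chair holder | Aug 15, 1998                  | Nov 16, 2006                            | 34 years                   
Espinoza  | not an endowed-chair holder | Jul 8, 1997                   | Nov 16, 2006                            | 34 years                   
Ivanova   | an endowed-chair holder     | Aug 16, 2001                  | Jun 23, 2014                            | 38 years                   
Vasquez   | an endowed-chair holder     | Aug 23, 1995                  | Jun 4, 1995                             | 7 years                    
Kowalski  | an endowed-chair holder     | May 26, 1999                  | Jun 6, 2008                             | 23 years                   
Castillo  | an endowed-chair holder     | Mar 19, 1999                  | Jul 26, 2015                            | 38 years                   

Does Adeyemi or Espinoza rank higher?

By years of continuous service (higher first): Ivanova, Brennan, Adeyemi, Castillo and Dimitriou (each 38 years); then Espinoza and Farouk (both 34 years); then Kowalski (23 years); then Vasquez (7 years).
Among Ivanova, Brennan, Adeyemi, Castillo and Dimitriou, by date of appointment to current position (earlier first): Ivanova, Brennan and Adeyemi (Jun 23, 2014) before Castillo and Dimitriou (Jul 26, 2015).
Among Ivanova, Brennan and Adeyemi, by date the degree was conferred (earlier first): Ivanova (Aug 16, 2001) before Brennan (Oct 5, 2001) before Adeyemi (Nov 17, 2004).
Among Castillo and Dimitriou, by date the degree was conferred (earlier first): Castillo (Mar 19, 1999) before Dimitriou (Jul 9, 1999).
Espinoza and Farouk both have date of appointment to current position Nov 16, 2006, so the next rule applies.
Among Espinoza and Farouk, by date the degree was conferred (earlier first): Espinoza (Jul 8, 1997) before Farouk (Aug 15, 1998).
So Adeyemi takes precedence.

Adeyemi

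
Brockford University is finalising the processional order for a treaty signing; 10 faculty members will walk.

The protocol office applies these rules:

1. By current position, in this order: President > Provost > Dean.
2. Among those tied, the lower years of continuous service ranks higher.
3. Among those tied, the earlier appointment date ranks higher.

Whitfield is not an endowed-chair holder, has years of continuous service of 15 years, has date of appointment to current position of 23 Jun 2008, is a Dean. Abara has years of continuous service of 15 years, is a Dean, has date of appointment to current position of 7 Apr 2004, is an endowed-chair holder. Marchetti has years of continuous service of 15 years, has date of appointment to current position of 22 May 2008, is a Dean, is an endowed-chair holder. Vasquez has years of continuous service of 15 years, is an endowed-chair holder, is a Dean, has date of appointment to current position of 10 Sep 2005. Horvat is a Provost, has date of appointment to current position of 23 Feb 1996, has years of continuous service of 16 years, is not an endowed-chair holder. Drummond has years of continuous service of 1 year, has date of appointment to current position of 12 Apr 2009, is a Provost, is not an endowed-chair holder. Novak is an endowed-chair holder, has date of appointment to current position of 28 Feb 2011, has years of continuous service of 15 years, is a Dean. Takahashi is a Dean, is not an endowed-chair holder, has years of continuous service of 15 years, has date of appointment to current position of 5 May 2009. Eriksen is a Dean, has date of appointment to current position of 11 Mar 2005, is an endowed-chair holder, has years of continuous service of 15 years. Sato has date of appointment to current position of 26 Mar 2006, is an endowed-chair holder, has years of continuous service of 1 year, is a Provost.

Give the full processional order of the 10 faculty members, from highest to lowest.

By current position: Sato, Drummond and Horvat (Provost); then Abara, Eriksen, Vasquez, Marchetti, Whitfield, Takahashi and Novak (Dean).
Among Sato, Drummond and Horvat, by years of continuous service (lower first): Sato and Drummond (1 year) before Horvat (16 years).
Among Sato and Drummond, by date of appointment to current position (earlier first): Sato (26 Mar 2006) before Drummond (12 Apr 2009).
Abara, Eriksen, Vasquez, Marchetti, Whitfield, Takahashi and Novak all have years of continuous service 15 years, so the next rule applies.
Among Abara, Eriksen, Vasquez, Marchetti, Whitfield, Takahashi and Novak, by date of appointment to current position (earlier first): Abara (7 Apr 2004) before Eriksen (11 Mar 2005) before Vasquez (10 Sep 2005) before Marchetti (22 May 2008) before Whitfield (23 Jun 2008) before Takahashi (5 May 2009) before Novak (28 Feb 2011).
Full order: Sato, Drummond, Horvat, Abara, Eriksen, Vasquez, Marchetti, Whitfield, Takahashi, Novak.

Sato, Drummond, Horvat, Abara, Eriksen, Vasquez, Marchetti, Whitfield, Takahashi, Novak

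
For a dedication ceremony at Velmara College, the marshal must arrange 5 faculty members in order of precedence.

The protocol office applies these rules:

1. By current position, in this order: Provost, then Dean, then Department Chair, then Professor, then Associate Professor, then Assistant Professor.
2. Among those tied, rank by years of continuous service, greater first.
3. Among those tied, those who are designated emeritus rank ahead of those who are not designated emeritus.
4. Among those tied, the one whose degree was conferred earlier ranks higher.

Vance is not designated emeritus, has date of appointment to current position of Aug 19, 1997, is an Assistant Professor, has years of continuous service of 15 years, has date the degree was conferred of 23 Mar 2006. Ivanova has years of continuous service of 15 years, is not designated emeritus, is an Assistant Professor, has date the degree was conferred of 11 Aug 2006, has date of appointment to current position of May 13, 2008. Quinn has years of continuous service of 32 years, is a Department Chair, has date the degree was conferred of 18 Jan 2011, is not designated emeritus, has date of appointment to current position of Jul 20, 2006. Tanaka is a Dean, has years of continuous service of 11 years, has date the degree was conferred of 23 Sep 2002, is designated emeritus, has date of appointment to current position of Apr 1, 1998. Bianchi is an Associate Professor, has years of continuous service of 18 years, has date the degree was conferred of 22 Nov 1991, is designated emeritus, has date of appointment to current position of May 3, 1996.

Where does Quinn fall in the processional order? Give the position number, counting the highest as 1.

By current position: Tanaka (Dean); then Quinn (Department Chair); then Bianchi (Associate Professor); then Vance and Ivanova (Assistant Professor).
Vance and Ivanova both have years of continuous service 15 years, so the next rule applies.
Vance and Ivanova are each not designated emeritus, so the next rule applies.
Among Vance and Ivanova, by date the degree was conferred (earlier first): Vance (23 Mar 2006) before Ivanova (11 Aug 2006).
Order: Tanaka, Quinn, Bianchi, Vance, Ivanova. So position 2.

2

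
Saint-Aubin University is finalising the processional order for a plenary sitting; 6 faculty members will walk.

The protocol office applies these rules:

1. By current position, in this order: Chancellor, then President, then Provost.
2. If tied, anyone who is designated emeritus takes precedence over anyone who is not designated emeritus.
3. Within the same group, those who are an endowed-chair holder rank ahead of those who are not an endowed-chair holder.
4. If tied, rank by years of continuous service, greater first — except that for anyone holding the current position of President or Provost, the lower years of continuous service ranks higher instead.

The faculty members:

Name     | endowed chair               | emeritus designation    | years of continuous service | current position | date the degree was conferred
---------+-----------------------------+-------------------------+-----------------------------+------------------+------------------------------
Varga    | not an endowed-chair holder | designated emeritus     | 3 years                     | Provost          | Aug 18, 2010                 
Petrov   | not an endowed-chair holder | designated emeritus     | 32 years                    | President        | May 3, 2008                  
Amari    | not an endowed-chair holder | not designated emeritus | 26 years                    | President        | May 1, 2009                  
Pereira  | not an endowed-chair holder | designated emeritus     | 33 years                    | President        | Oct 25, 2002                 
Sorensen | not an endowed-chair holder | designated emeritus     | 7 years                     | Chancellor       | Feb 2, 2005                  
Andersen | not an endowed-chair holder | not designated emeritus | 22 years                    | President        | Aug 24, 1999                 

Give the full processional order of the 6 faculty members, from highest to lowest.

By current position: Sorensen (Chancellor); then Petrov, Pereira, Andersen and Amari (President); then Varga (Provost).
Among Petrov, Pereira, Andersen and Amari, designated emeritus before not designated emeritus: Petrov and Pereira (designated emeritus) before Andersen and Amari (not designated emeritus).
Petrov and Pereira are each not an endowed-chair holder, so the next rule applies.
Among Petrov and Pereira, by years of continuous service (lower first) (reversed rule for this group): Petrov (32 years) before Pereira (33 years).
Andersen and Amari are each not an endowed-chair holder, so the next rule applies.
Among Andersen and Amari, by years of continuous service (lower first) (reversed rule for this group): Andersen (22 years) before Amari (26 years).
Full order: Sorensen, Petrov, Pereira, Andersen, Amari, Varga.

Sorensen, Petrov, Pereira, Andersen, Amari, Varga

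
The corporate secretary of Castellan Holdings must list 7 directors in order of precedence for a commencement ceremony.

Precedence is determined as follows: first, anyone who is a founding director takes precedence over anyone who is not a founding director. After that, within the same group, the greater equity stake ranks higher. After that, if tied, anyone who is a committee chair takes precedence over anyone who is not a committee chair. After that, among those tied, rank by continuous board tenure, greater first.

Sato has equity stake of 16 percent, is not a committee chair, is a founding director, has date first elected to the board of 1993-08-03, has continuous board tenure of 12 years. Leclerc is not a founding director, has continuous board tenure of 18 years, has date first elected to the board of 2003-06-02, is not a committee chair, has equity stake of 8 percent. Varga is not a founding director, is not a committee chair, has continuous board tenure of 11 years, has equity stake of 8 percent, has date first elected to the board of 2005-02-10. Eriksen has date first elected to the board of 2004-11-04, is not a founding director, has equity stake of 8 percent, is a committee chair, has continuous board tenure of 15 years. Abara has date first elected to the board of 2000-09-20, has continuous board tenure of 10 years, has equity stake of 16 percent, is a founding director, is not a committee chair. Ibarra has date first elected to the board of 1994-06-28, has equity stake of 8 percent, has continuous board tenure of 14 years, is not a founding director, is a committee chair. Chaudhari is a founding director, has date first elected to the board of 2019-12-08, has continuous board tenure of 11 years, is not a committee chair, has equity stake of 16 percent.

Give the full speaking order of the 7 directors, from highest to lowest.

Sato, Chaudhari, Abara, Eriksen, Ibarra, Leclerc, Varga

By the first rule: Sato, Chaudhari and Abara (each a founding director); then Eriksen, Ibarra, Leclerc and Varga (each not a founding director).
Sato, Chaudhari and Abara all have equity stake 16 percent, so the next rule applies.
Sato, Chaudhari and Abara are each not a committee chair, so the next rule applies.
Among Sato, Chaudhari and Abara, by continuous board tenure (higher first): Sato (12 years) before Chaudhari (11 years) before Abara (10 years).
Eriksen, Ibarra, Leclerc and Varga all have equity stake 8 percent, so the next rule applies.
Among Eriksen, Ibarra, Leclerc and Varga, a committee chair before not a committee chair: Eriksen and Ibarra (a committee chair) before Leclerc and Varga (not a committee chair).
Among Eriksen and Ibarra, by continuous board tenure (higher first): Eriksen (15 years) before Ibarra (14 years).
Among Leclerc and Varga, by continuous board tenure (higher first): Leclerc (18 years) before Varga (11 years).
Full order: Sato, Chaudhari, Abara, Eriksen, Ibarra, Leclerc, Varga.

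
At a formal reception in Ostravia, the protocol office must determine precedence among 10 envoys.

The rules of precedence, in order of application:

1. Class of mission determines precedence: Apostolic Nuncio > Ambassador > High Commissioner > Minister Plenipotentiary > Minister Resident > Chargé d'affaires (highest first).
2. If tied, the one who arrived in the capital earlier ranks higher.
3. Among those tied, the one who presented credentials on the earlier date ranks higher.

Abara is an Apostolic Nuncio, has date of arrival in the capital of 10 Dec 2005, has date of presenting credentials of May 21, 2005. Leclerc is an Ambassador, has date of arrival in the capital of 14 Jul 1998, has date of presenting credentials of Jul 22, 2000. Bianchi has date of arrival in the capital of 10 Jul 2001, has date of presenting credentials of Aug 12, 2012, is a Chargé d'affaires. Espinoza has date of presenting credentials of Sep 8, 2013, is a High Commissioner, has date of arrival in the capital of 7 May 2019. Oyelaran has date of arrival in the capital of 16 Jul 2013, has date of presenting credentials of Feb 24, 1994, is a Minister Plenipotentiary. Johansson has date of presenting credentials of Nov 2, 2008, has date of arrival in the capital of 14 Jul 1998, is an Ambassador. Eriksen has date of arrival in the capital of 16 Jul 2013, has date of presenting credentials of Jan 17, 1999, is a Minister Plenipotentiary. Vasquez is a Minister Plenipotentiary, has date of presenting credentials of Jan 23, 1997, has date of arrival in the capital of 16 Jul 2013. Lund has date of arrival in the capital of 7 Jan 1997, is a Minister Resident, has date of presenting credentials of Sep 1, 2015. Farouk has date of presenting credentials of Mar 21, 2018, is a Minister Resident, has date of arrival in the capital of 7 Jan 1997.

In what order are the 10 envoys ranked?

By class of mission: Abara (Apostolic Nuncio); then Leclerc and Johansson (Ambassador); then Espinoza (High Commissioner); then Oyelaran, Vasquez and Eriksen (Minister Plenipotentiary); then Lund and Farouk (Minister Resident); then Bianchi (Chargé d'affaires).
Leclerc and Johansson both have date of arrival in the capital 14 Jul 1998, so the next rule applies.
Among Leclerc and Johansson, by date of presenting credentials (earlier first): Leclerc (Jul 22, 2000) before Johansson (Nov 2, 2008).
Oyelaran, Vasquez and Eriksen all have date of arrival in the capital 16 Jul 2013, so the next rule applies.
Among Oyelaran, Vasquez and Eriksen, by date of presenting credentials (earlier first): Oyelaran (Feb 24, 1994) before Vasquez (Jan 23, 1997) before Eriksen (Jan 17, 1999).
Lund and Farouk both have date of arrival in the capital 7 Jan 1997, so the next rule applies.
Among Lund and Farouk, by date of presenting credentials (earlier first): Lund (Sep 1, 2015) before Farouk (Mar 21, 2018).
Full order: Abara, Leclerc, Johansson, Espinoza, Oyelaran, Vasquez, Eriksen, Lund, Farouk, Bianchi.

Abara, Leclerc, Johansson, Espinoza, Oyelaran, Vasquez, Eriksen, Lund, Farouk, Bianchi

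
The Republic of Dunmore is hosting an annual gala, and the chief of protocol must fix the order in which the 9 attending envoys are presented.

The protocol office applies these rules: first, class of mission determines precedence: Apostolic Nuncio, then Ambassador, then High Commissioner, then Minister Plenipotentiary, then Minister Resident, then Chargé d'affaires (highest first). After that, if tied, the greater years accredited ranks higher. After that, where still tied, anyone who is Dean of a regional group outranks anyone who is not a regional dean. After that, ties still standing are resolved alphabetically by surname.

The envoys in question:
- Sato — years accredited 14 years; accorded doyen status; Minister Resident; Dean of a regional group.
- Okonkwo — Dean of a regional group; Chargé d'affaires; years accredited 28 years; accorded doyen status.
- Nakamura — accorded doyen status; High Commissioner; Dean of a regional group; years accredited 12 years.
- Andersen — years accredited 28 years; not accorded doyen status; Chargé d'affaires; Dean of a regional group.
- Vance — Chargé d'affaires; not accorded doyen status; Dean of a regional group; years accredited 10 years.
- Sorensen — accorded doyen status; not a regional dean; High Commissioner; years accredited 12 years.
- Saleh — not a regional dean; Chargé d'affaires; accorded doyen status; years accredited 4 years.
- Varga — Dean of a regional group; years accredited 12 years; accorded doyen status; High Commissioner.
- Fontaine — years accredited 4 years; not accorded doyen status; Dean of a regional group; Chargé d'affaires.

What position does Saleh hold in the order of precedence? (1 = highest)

9

By class of mission: Nakamura, Varga and Sorensen (High Commissioner); then Sato (Minister Resident); then Andersen, Okonkwo, Vance, Fontaine and Saleh (Chargé d'affaires).
Nakamura, Varga and Sorensen all have years accredited 12 years, so the next rule applies.
Among Nakamura, Varga and Sorensen, Dean of a regional group before not a regional dean: Nakamura and Varga (Dean of a regional group) before Sorensen (not a regional dean).
Among Nakamura and Varga, alphabetically by surname: Nakamura before Varga.
Among Andersen, Okonkwo, Vance, Fontaine and Saleh, by years accredited (higher first): Andersen and Okonkwo (28 years) before Vance (10 years) before Fontaine and Saleh (4 years).
Andersen and Okonkwo are each Dean of a regional group, so the next rule applies.
Among Andersen and Okonkwo, alphabetically by surname: Andersen before Okonkwo.
Among Fontaine and Saleh, Dean of a regional group before not a regional dean: Fontaine (Dean of a regional group) before Saleh (not a regional dean).
Order: Nakamura, Varga, Sorensen, Sato, Andersen, Okonkwo, Vance, Fontaine, Saleh. So position 9.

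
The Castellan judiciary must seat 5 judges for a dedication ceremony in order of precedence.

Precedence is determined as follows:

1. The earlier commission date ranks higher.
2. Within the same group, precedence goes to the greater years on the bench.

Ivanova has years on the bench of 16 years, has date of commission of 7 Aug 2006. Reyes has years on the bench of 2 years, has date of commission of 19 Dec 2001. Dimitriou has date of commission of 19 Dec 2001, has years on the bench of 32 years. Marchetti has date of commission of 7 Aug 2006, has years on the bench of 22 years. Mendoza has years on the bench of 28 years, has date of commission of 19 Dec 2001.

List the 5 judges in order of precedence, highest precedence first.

By date of commission (earlier first): Dimitriou, Mendoza and Reyes (each 19 Dec 2001); then Marchetti and Ivanova (both 7 Aug 2006).
Among Dimitriou, Mendoza and Reyes, by years on the bench (higher first): Dimitriou (32 years) before Mendoza (28 years) before Reyes (2 years).
Among Marchetti and Ivanova, by years on the bench (higher first): Marchetti (22 years) before Ivanova (16 years).
Full order: Dimitriou, Mendoza, Reyes, Marchetti, Ivanova.

Dimitriou, Mendoza, Reyes, Marchetti, Ivanova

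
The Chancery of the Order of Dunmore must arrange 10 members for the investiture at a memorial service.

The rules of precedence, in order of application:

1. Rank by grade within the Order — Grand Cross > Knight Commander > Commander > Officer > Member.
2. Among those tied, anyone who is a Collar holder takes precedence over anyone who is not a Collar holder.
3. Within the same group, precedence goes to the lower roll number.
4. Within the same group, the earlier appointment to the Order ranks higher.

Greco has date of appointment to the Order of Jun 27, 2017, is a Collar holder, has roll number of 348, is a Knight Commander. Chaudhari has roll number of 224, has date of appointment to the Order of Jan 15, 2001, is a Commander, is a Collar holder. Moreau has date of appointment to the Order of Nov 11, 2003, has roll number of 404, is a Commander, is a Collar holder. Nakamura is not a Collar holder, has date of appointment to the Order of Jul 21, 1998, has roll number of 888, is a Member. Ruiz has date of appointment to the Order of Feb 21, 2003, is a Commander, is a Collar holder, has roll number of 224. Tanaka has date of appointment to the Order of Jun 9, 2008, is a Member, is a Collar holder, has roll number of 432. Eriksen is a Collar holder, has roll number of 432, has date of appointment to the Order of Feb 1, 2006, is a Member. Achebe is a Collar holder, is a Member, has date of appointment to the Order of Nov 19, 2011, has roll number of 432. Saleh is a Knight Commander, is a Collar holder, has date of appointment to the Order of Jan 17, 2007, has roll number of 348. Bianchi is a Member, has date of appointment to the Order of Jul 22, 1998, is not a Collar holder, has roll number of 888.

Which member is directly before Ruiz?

Chaudhari

By grade within the Order: Saleh and Greco (Knight Commander); then Chaudhari, Ruiz and Moreau (Commander); then Eriksen, Tanaka, Achebe, Nakamura and Bianchi (Member).
Saleh and Greco are each a Collar holder, so the next rule applies.
Saleh and Greco both have roll number 348, so the next rule applies.
Among Saleh and Greco, by date of appointment to the Order (earlier first): Saleh (Jan 17, 2007) before Greco (Jun 27, 2017).
Chaudhari, Ruiz and Moreau are each a Collar holder, so the next rule applies.
Among Chaudhari, Ruiz and Moreau, by roll number (lower first): Chaudhari and Ruiz (224) before Moreau (404).
Among Chaudhari and Ruiz, by date of appointment to the Order (earlier first): Chaudhari (Jan 15, 2001) before Ruiz (Feb 21, 2003).
Among Eriksen, Tanaka, Achebe, Nakamura and Bianchi, a Collar holder before not a Collar holder: Eriksen, Tanaka and Achebe (a Collar holder) before Nakamura and Bianchi (not a Collar holder).
Eriksen, Tanaka and Achebe all have roll number 432, so the next rule applies.
Among Eriksen, Tanaka and Achebe, by date of appointment to the Order (earlier first): Eriksen (Feb 1, 2006) before Tanaka (Jun 9, 2008) before Achebe (Nov 19, 2011).
Nakamura and Bianchi both have roll number 888, so the next rule applies.
Among Nakamura and Bianchi, by date of appointment to the Order (earlier first): Nakamura (Jul 21, 1998) before Bianchi (Jul 22, 1998).
Order: Saleh, Greco, Chaudhari, Ruiz, Moreau, Eriksen, Tanaka, Achebe, Nakamura, Bianchi.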